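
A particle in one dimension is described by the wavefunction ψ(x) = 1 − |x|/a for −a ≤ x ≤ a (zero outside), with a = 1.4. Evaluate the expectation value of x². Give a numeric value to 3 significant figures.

0.196

⟨x²⟩ = ∫ x²·|ψ|² dx / ∫|ψ|² dx (integrals over the domain).
ψ is even, so ∫ over [−a, a] = 2∫₀ᵃ with ψ = 1 − x/a there: ∫₀ᵃ (1 − x/a)² dx = a/3, ∫₀ᵃ x²(1 − x/a)² dx = a³/30, ∫₀ᵃ x⁴(1 − x/a)² dx = a⁵/105.
State is unnormalized: ∫|ψ|² dx = 0.93333, and ∫ψ*·x²·ψ dx = 0.18293, so ⟨x²⟩ = 0.18293 / 0.93333.
⟨x²⟩ = 0.19600.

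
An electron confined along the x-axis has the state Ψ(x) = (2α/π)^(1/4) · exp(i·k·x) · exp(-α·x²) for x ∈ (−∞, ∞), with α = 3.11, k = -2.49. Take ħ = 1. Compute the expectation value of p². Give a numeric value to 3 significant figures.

9.31

p² Ψ = −ħ² d²Ψ/dx²; ⟨p²⟩ = −ħ² ∫ Ψ*·Ψ'' dx.
Gaussian moments: ∫x^(2j)·e^(−2αx²) dx = (2j−1)!!/(4α)^j · √(π/(2α)), odd powers integrate to 0; here √(π/(2α)) = 0.71069. Derivatives: Ψ′ = (ik − 2αx)·Ψ, Ψ″ = ((ik − 2αx)² − 2α)·Ψ; the odd-in-x pieces drop out.
⟨p²⟩ = 9.3101.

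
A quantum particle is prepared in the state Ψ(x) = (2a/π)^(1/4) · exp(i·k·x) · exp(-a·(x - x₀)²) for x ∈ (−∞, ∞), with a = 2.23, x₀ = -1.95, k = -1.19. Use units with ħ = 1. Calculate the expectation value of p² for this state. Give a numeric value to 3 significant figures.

p² Ψ = −ħ² d²Ψ/dx²; ⟨p²⟩ = −ħ² ∫ Ψ*·Ψ'' dx.
Gaussian moments (u = x − x₀): ∫u^(2j)·e^(−2au²) du = (2j−1)!!/(4a)^j · √(π/(2a)), odd powers integrate to 0; here √(π/(2a)) = 0.83928. Derivatives: Ψ′ = (ik − 2au)·Ψ, Ψ″ = ((ik − 2au)² − 2a)·Ψ; the odd-in-u pieces drop out.
⟨p²⟩ = 3.6461.

3.65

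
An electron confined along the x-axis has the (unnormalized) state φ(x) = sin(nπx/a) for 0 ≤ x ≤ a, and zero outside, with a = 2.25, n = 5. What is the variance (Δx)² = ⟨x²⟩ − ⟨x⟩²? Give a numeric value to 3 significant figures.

Compute ⟨x⟩ and ⟨x²⟩ separately, then (Δx)² = ⟨x²⟩ − ⟨x⟩².
With sin²θ = (1 − cos2θ)/2 on 0 ≤ x ≤ a: ∫sin²(nπx/a) dx = a/2, ∫x·sin²(nπx/a) dx = a²/4, ∫x²·sin²(nπx/a) dx = a³·(1/6 − 1/(4n²π²)); higher powers xᵏ the same way, integrating xᵏ·cos(2nπx/a) by parts.
Normalization: ∫|φ|² dx = 1.1250.
⟨x⟩ = 1.1250 and ⟨x²⟩ = 1.6772.
(Δx)² = 1.6772 − (1.1250)² = 0.41162.

0.412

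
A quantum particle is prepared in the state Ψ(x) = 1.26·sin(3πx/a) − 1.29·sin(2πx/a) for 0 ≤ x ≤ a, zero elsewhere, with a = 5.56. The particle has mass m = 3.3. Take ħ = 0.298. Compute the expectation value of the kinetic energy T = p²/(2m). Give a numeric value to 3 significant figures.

T = −(ħ²/2m) d²/dx², so ⟨T⟩ = −(ħ²/2m) ∫ Ψ*·Ψ'' dx / ∫|Ψ|² dx; with m = 3.3.
d²/dx² sin(jπx/a) = −(jπ/a)²·sin(jπx/a); on 0 ≤ x ≤ a, ∫sin²(jπx/a) dx = a/2 and ∫sin(jπx/a)·sin(lπx/a) dx = 0 for j ≠ l, so only diagonal terms survive in ∫|Ψ|² and ∫Ψ·Ψ″; ∫Ψ·Ψ′ dx = [Ψ²/2] between the walls = 0.
State is unnormalized: ∫|Ψ|² dx = 9.0397, and ∫Ψ*·(−ħ²/2m · Ψ'') dx = 0.25013, so ⟨T⟩ = 0.25013 / 9.0397.
⟨T⟩ = 0.027670.

0.0277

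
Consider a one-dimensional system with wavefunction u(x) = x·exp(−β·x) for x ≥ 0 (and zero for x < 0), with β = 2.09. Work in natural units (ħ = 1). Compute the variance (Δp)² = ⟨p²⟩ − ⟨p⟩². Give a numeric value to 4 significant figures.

4.368

Compute ⟨p⟩ and ⟨p²⟩ separately; (Δp)² = ⟨p²⟩ − ⟨p⟩².
Differentiate x·exp(−β·x) with the product rule; every integrand then reduces to terms xʲ·e^(−2βx) on [0, ∞), with ∫₀^∞ xʲ·e^(−2βx) dx = j!/(2β)^(j+1).
Normalization: ∫|u|² dx = 0.027384.
⟨p⟩ = 0.0000 and ⟨p²⟩ = 4.3681.
(Δp)² = 4.3681 − (0.0000)² = 4.3681.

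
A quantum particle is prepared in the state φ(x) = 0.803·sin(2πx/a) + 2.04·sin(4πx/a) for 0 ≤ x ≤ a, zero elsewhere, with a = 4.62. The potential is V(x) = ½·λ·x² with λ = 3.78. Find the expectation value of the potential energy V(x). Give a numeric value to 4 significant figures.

⟨V⟩ = ∫ V(x)·|φ|² dx / ∫|φ|² dx.
On 0 ≤ x ≤ a (j ≠ l): ∫sin²(jπx/a) dx = a/2, ∫sin(jπx/a)·sin(lπx/a) dx = 0; diagonal moments ∫x·sin²(jπx/a) dx = a²/4, ∫x²·sin²(jπx/a) dx = a³·(1/6 − 1/(4j²π²)); cross terms ∫x·sin(jπx/a)·sin(lπx/a) dx = 0 for j + l even and −4jla²/(π²(j² − l²)²) for j + l odd, ∫x²·sin(jπx/a)·sin(lπx/a) dx = (−1)^(j+l)·4jla³/(π²(j² − l²)²); higher powers the same way via product-to-sum and parts.
State is unnormalized: ∫|φ|² dx = 11.103, and ∫φ*·V(x)·φ dx = 161.06, so ⟨V⟩ = 161.06 / 11.103.
⟨V⟩ = 14.506.

14.51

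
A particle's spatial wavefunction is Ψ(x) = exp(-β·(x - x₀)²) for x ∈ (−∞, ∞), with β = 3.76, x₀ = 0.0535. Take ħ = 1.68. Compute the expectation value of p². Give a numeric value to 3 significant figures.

10.6

p² Ψ = −ħ² d²Ψ/dx²; ⟨p²⟩ = −ħ² ∫ Ψ*·Ψ'' dx / ∫|Ψ|² dx.
Gaussian moments (u = x − x₀): ∫u^(2j)·e^(−2βu²) du = (2j−1)!!/(4β)^j · √(π/(2β)), odd powers integrate to 0; here √(π/(2β)) = 0.64635. Derivatives: d/dx e^(−βu²) = −2βu·e^(−βu²), d²/dx² e^(−βu²) = (4β²u² − 2β)·e^(−βu²).
State is unnormalized: ∫|Ψ|² dx = 0.64635, and ∫Ψ*·(−ħ² Ψ'') dx = 6.8592, so ⟨p²⟩ = 6.8592 / 0.64635.
⟨p²⟩ = 10.612.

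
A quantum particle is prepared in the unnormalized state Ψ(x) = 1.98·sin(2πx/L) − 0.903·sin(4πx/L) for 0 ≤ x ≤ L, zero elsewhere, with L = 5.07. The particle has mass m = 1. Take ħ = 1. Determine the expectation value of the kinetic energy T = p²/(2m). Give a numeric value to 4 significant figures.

T = −(ħ²/2m) d²/dx², so ⟨T⟩ = −(ħ²/2m) ∫ Ψ*·Ψ'' dx / ∫|Ψ|² dx; with m = 1.
d²/dx² sin(jπx/L) = −(jπ/L)²·sin(jπx/L); on 0 ≤ x ≤ L, ∫sin²(jπx/L) dx = L/2 and ∫sin(jπx/L)·sin(lπx/L) dx = 0 for j ≠ l, so only diagonal terms survive in ∫|Ψ|² and ∫Ψ·Ψ″; ∫Ψ·Ψ′ dx = [Ψ²/2] between the walls = 0.
State is unnormalized: ∫|Ψ|² dx = 12.005, and ∫Ψ*·(−ħ²/2m · Ψ'') dx = 13.981, so ⟨T⟩ = 13.981 / 12.005.
⟨T⟩ = 1.1646.

1.165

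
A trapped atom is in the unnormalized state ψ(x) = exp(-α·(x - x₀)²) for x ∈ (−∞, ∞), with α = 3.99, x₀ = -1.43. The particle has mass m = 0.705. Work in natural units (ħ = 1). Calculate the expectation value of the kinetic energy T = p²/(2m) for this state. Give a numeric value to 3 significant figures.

T = −(ħ²/2m) d²/dx², so ⟨T⟩ = −(ħ²/2m) ∫ ψ*·ψ'' dx / ∫|ψ|² dx; with m = 0.705.
Gaussian moments (u = x − x₀): ∫u^(2j)·e^(−2αu²) du = (2j−1)!!/(4α)^j · √(π/(2α)), odd powers integrate to 0; here √(π/(2α)) = 0.62744. Derivatives: d/dx e^(−αu²) = −2αu·e^(−αu²), d²/dx² e^(−αu²) = (4α²u² − 2α)·e^(−αu²).
State is unnormalized: ∫|ψ|² dx = 0.62744, and ∫ψ*·(−ħ²/2m · ψ'') dx = 1.7755, so ⟨T⟩ = 1.7755 / 0.62744.
⟨T⟩ = 2.8298.

2.83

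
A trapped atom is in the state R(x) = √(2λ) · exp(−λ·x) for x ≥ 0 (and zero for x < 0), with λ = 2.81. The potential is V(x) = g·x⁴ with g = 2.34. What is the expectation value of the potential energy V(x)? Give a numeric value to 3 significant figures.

⟨V⟩ = ∫ V(x)·|R|² dx.
Every integrand reduces to terms xʲ·e^(−2λx) on [0, ∞); use ∫₀^∞ xʲ·e^(−2λx) dx = j!/(2λ)^(j+1).
⟨V⟩ = 0.056297.

0.0563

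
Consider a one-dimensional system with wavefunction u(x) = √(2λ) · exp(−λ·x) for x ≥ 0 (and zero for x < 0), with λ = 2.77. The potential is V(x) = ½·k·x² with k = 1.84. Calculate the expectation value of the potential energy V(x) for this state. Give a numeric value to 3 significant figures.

⟨V⟩ = ∫ V(x)·|u|² dx.
Every integrand reduces to terms xʲ·e^(−2λx) on [0, ∞); use ∫₀^∞ xʲ·e^(−2λx) dx = j!/(2λ)^(j+1).
⟨V⟩ = 0.059951.

0.0600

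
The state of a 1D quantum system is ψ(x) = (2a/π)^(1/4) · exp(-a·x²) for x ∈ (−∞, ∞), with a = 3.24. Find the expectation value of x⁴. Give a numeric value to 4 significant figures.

⟨x⁴⟩ = ∫ x⁴·|ψ|² dx (integrals over the domain).
Gaussian moments: ∫x^(2j)·e^(−2ax²) dx = (2j−1)!!/(4a)^j · √(π/(2a)), odd powers integrate to 0; here √(π/(2a)) = 0.69629.
⟨x⁴⟩ = 0.017861.

0.01786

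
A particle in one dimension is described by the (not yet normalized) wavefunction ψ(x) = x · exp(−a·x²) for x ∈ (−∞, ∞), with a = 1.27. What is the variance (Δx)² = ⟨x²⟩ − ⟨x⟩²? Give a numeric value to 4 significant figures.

0.5906

Compute ⟨x⟩ and ⟨x²⟩ separately, then (Δx)² = ⟨x²⟩ − ⟨x⟩².
Expand each integrand as polynomial × e^(−2ax²) and use ∫x^(2j)·e^(−2ax²) dx = (2j−1)!!/(4a)^j · √(π/(2a)), odd powers → 0; here √(π/(2a)) = 1.1121.
Normalization: ∫|ψ|² dx = 0.21892.
⟨x⟩ = 0.0000 and ⟨x²⟩ = 0.59055.
(Δx)² = 0.59055 − (0.0000)² = 0.59055.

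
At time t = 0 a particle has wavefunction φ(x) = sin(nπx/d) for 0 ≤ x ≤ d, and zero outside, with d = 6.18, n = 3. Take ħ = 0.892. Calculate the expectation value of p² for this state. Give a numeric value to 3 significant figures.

1.85

p² φ = −ħ² d²φ/dx²; ⟨p²⟩ = −ħ² ∫ φ*·φ'' dx / ∫|φ|² dx.
d/dx sin(nπx/d) = (nπ/d)·cos(nπx/d) and d²/dx² sin(nπx/d) = −(nπ/d)²·sin(nπx/d); on 0 ≤ x ≤ d, ∫sin²(nπx/d) dx = d/2 and ∫sin(nπx/d)·cos(nπx/d) dx = 0.
State is unnormalized: ∫|φ|² dx = 3.0900, and ∫φ*·(−ħ² φ'') dx = 5.7181, so ⟨p²⟩ = 5.7181 / 3.0900.
⟨p²⟩ = 1.8505.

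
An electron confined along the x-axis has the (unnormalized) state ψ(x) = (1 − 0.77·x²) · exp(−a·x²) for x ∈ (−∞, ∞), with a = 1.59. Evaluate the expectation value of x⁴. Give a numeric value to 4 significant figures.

0.02796

⟨x⁴⟩ = ∫ x⁴·|ψ|² dx / ∫|ψ|² dx (integrals over the domain).
Expand each integrand as polynomial × e^(−2ax²) and use ∫x^(2j)·e^(−2ax²) dx = (2j−1)!!/(4a)^j · √(π/(2a)), odd powers → 0; here √(π/(2a)) = 0.99394.
State is unnormalized: ∫|ψ|² dx = 0.79698, and ∫ψ*·x⁴·ψ dx = 0.022287, so ⟨x⁴⟩ = 0.022287 / 0.79698.
⟨x⁴⟩ = 0.027964.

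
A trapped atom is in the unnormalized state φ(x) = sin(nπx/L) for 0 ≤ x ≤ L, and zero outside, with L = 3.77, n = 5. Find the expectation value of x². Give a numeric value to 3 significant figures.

⟨x²⟩ = ∫ x²·|φ|² dx / ∫|φ|² dx (integrals over the domain).
With sin²θ = (1 − cos2θ)/2 on 0 ≤ x ≤ L: ∫sin²(nπx/L) dx = L/2, ∫x·sin²(nπx/L) dx = L²/4, ∫x²·sin²(nπx/L) dx = L³·(1/6 − 1/(4n²π²)); higher powers xᵏ the same way, integrating xᵏ·cos(2nπx/L) by parts.
State is unnormalized: ∫|φ|² dx = 1.8850, and ∫φ*·x²·φ dx = 8.8761, so ⟨x²⟩ = 8.8761 / 1.8850.
⟨x²⟩ = 4.7088.

4.71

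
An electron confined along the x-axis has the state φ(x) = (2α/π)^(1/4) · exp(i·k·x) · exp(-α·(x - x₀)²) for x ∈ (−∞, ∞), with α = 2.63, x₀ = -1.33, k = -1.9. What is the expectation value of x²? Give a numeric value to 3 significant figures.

⟨x²⟩ = ∫ x²·|φ|² dx (integrals over the domain).
Gaussian moments (u = x − x₀): ∫u^(2j)·e^(−2αu²) du = (2j−1)!!/(4α)^j · √(π/(2α)), odd powers integrate to 0; here √(π/(2α)) = 0.77283.
⟨x²⟩ = 1.8640.

1.86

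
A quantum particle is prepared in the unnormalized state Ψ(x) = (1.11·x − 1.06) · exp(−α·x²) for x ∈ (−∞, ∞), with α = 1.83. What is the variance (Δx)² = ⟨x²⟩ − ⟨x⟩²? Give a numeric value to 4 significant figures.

Compute ⟨x⟩ and ⟨x²⟩ separately, then (Δx)² = ⟨x²⟩ − ⟨x⟩².
Expand each integrand as polynomial × e^(−2αx²) and use ∫x^(2j)·e^(−2αx²) dx = (2j−1)!!/(4α)^j · √(π/(2α)), odd powers → 0; here √(π/(2α)) = 0.92648.
Normalization: ∫|Ψ|² dx = 1.1969.
⟨x⟩ = -0.24884 and ⟨x²⟩ = 0.17221.
(Δx)² = 0.17221 − (-0.24884)² = 0.11029.

0.1103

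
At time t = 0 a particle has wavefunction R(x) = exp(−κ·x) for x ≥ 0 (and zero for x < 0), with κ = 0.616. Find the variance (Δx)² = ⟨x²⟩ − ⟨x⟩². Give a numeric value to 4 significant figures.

0.6588

Compute ⟨x⟩ and ⟨x²⟩ separately, then (Δx)² = ⟨x²⟩ − ⟨x⟩².
Every integrand reduces to terms xʲ·e^(−2κx) on [0, ∞); use ∫₀^∞ xʲ·e^(−2κx) dx = j!/(2κ)^(j+1).
Normalization: ∫|R|² dx = 0.81169.
⟨x⟩ = 0.81169 and ⟨x²⟩ = 1.3177.
(Δx)² = 1.3177 − (0.81169)² = 0.65884.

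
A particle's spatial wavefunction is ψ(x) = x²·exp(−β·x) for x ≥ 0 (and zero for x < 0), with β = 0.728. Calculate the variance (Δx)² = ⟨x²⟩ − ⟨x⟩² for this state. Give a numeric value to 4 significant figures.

2.359

Compute ⟨x⟩ and ⟨x²⟩ separately, then (Δx)² = ⟨x²⟩ − ⟨x⟩².
Every integrand reduces to terms xʲ·e^(−2βx) on [0, ∞); use ∫₀^∞ xʲ·e^(−2βx) dx = j!/(2β)^(j+1).
Normalization: ∫|ψ|² dx = 3.6678.
⟨x⟩ = 3.4341 and ⟨x²⟩ = 14.151.
(Δx)² = 14.151 − (3.4341)² = 2.3586.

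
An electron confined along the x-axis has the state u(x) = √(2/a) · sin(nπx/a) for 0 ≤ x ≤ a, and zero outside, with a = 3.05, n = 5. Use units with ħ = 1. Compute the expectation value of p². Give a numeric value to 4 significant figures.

p² u = −ħ² d²u/dx²; ⟨p²⟩ = −ħ² ∫ u*·u'' dx.
d/dx sin(nπx/a) = (nπ/a)·cos(nπx/a) and d²/dx² sin(nπx/a) = −(nπ/a)²·sin(nπx/a); on 0 ≤ x ≤ a, ∫sin²(nπx/a) dx = a/2 and ∫sin(nπx/a)·cos(nπx/a) dx = 0.
⟨p²⟩ = 26.524.

26.52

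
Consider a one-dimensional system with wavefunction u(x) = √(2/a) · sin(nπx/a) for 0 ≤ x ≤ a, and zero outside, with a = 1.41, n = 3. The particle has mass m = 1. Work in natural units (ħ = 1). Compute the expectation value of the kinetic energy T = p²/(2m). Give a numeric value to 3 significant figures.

T = −(ħ²/2m) d²/dx², so ⟨T⟩ = −(ħ²/2m) ∫ u*·u'' dx; with m = 1.
d/dx sin(nπx/a) = (nπ/a)·cos(nπx/a) and d²/dx² sin(nπx/a) = −(nπ/a)²·sin(nπx/a); on 0 ≤ x ≤ a, ∫sin²(nπx/a) dx = a/2 and ∫sin(nπx/a)·cos(nπx/a) dx = 0.
⟨T⟩ = 22.340.

22.3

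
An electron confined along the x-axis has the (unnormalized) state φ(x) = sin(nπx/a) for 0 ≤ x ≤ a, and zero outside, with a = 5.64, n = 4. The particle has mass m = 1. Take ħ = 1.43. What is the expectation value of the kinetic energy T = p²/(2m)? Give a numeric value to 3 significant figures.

5.08

T = −(ħ²/2m) d²/dx², so ⟨T⟩ = −(ħ²/2m) ∫ φ*·φ'' dx / ∫|φ|² dx; with m = 1.
d/dx sin(nπx/a) = (nπ/a)·cos(nπx/a) and d²/dx² sin(nπx/a) = −(nπ/a)²·sin(nπx/a); on 0 ≤ x ≤ a, ∫sin²(nπx/a) dx = a/2 and ∫sin(nπx/a)·cos(nπx/a) dx = 0.
State is unnormalized: ∫|φ|² dx = 2.8200, and ∫φ*·(−ħ²/2m · φ'') dx = 14.314, so ⟨T⟩ = 14.314 / 2.8200.
⟨T⟩ = 5.0758.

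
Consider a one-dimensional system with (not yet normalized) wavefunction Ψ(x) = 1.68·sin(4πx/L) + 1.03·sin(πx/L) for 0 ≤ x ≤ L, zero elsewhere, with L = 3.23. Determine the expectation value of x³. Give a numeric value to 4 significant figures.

⟨x³⟩ = ∫ x³·|Ψ|² dx / ∫|Ψ|² dx (integrals over the domain).
On 0 ≤ x ≤ L (j ≠ l): ∫sin²(jπx/L) dx = L/2, ∫sin(jπx/L)·sin(lπx/L) dx = 0; diagonal moments ∫x·sin²(jπx/L) dx = L²/4, ∫x²·sin²(jπx/L) dx = L³·(1/6 − 1/(4j²π²)); cross terms ∫x·sin(jπx/L)·sin(lπx/L) dx = 0 for j + l even and −4jlL²/(π²(j² − l²)²) for j + l odd, ∫x²·sin(jπx/L)·sin(lπx/L) dx = (−1)^(j+l)·4jlL³/(π²(j² − l²)²); higher powers the same way via product-to-sum and parts.
State is unnormalized: ∫|Ψ|² dx = 6.2715, and ∫Ψ*·x³·Ψ dx = 43.896, so ⟨x³⟩ = 43.896 / 6.2715.
⟨x³⟩ = 6.9993.

6.999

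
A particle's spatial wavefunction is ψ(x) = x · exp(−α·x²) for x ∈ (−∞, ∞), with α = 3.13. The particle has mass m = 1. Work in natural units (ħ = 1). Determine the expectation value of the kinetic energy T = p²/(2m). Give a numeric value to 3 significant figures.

4.70

T = −(ħ²/2m) d²/dx², so ⟨T⟩ = −(ħ²/2m) ∫ ψ*·ψ'' dx / ∫|ψ|² dx; with m = 1.
Expand each integrand as polynomial × e^(−2αx²) and use ∫x^(2j)·e^(−2αx²) dx = (2j−1)!!/(4α)^j · √(π/(2α)), odd powers → 0; here √(π/(2α)) = 0.70842. Differentiate with the product rule, d/dx e^(−αx²) = −2αx·e^(−αx²).
State is unnormalized: ∫|ψ|² dx = 0.056583, and ∫ψ*·(−ħ²/2m · ψ'') dx = 0.26566, so ⟨T⟩ = 0.26566 / 0.056583.
⟨T⟩ = 4.6950.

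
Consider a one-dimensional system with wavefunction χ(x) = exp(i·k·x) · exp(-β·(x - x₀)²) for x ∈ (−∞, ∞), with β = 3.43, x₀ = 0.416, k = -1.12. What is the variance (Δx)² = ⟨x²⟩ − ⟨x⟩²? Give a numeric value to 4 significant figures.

Compute ⟨x⟩ and ⟨x²⟩ separately, then (Δx)² = ⟨x²⟩ − ⟨x⟩².
Gaussian moments (u = x − x₀): ∫u^(2j)·e^(−2βu²) du = (2j−1)!!/(4β)^j · √(π/(2β)), odd powers integrate to 0; here √(π/(2β)) = 0.67673.
Normalization: ∫|χ|² dx = 0.67673.
⟨x⟩ = 0.41600 and ⟨x²⟩ = 0.24594.
(Δx)² = 0.24594 − (0.41600)² = 0.072886.

0.07289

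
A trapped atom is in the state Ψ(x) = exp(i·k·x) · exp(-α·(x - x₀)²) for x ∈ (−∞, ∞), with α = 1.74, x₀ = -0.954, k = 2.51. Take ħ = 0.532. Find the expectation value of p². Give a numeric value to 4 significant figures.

p² Ψ = −ħ² d²Ψ/dx²; ⟨p²⟩ = −ħ² ∫ Ψ*·Ψ'' dx / ∫|Ψ|² dx.
Gaussian moments (u = x − x₀): ∫u^(2j)·e^(−2αu²) du = (2j−1)!!/(4α)^j · √(π/(2α)), odd powers integrate to 0; here √(π/(2α)) = 0.95013. Derivatives: Ψ′ = (ik − 2αu)·Ψ, Ψ″ = ((ik − 2αu)² − 2α)·Ψ; the odd-in-u pieces drop out.
State is unnormalized: ∫|Ψ|² dx = 0.95013, and ∫Ψ*·(−ħ² Ψ'') dx = 2.1621, so ⟨p²⟩ = 2.1621 / 0.95013.
⟨p²⟩ = 2.2755.

2.276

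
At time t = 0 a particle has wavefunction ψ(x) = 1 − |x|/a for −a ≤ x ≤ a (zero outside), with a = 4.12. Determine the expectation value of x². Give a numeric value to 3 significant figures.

⟨x²⟩ = ∫ x²·|ψ|² dx / ∫|ψ|² dx (integrals over the domain).
ψ is even, so ∫ over [−a, a] = 2∫₀ᵃ with ψ = 1 − x/a there: ∫₀ᵃ (1 − x/a)² dx = a/3, ∫₀ᵃ x²(1 − x/a)² dx = a³/30, ∫₀ᵃ x⁴(1 − x/a)² dx = a⁵/105.
State is unnormalized: ∫|ψ|² dx = 2.7467, and ∫ψ*·x²·ψ dx = 4.6623, so ⟨x²⟩ = 4.6623 / 2.7467.
⟨x²⟩ = 1.6974.

1.70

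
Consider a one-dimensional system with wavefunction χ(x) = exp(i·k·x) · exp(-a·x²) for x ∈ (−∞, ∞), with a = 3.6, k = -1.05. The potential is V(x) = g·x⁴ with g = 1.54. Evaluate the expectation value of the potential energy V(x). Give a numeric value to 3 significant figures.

⟨V⟩ = ∫ V(x)·|χ|² dx / ∫|χ|² dx.
Gaussian moments: ∫x^(2j)·e^(−2ax²) dx = (2j−1)!!/(4a)^j · √(π/(2a)), odd powers integrate to 0; here √(π/(2a)) = 0.66055.
State is unnormalized: ∫|χ|² dx = 0.66055, and ∫χ*·V(x)·χ dx = 0.014717, so ⟨V⟩ = 0.014717 / 0.66055.
⟨V⟩ = 0.022280.

0.0223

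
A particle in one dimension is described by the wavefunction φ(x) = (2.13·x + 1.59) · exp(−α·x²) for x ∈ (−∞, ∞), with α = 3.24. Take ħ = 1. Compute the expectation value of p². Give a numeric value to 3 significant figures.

p² φ = −ħ² d²φ/dx²; ⟨p²⟩ = −ħ² ∫ φ*·φ'' dx / ∫|φ|² dx.
Expand each integrand as polynomial × e^(−2αx²) and use ∫x^(2j)·e^(−2αx²) dx = (2j−1)!!/(4α)^j · √(π/(2α)), odd powers → 0; here √(π/(2α)) = 0.69629. Differentiate with the product rule, d/dx e^(−αx²) = −2αx·e^(−αx²).
State is unnormalized: ∫|φ|² dx = 2.0040, and ∫φ*·(−ħ² φ'') dx = 8.0725, so ⟨p²⟩ = 8.0725 / 2.0040.
⟨p²⟩ = 4.0282.

4.03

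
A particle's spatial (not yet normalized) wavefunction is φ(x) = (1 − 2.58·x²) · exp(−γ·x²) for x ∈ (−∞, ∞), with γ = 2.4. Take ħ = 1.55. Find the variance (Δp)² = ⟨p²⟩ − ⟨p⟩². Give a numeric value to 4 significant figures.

Compute ⟨p⟩ and ⟨p²⟩ separately; (Δp)² = ⟨p²⟩ − ⟨p⟩².
Expand each integrand as polynomial × e^(−2γx²) and use ∫x^(2j)·e^(−2γx²) dx = (2j−1)!!/(4γ)^j · √(π/(2γ)), odd powers → 0; here √(π/(2γ)) = 0.80901. Differentiate with the product rule, d/dx e^(−γx²) = −2γx·e^(−γx²).
Normalization: ∫|φ|² dx = 0.54946.
⟨p⟩ = 0.0000 and ⟨p²⟩ = 17.345.
(Δp)² = 17.345 − (0.0000)² = 17.345.

17.35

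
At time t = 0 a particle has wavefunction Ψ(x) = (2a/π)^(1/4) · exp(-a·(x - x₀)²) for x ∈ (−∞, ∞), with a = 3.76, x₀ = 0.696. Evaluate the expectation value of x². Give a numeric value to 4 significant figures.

0.5509

⟨x²⟩ = ∫ x²·|Ψ|² dx (integrals over the domain).
Gaussian moments (u = x − x₀): ∫u^(2j)·e^(−2au²) du = (2j−1)!!/(4a)^j · √(π/(2a)), odd powers integrate to 0; here √(π/(2a)) = 0.64635.
⟨x²⟩ = 0.55091.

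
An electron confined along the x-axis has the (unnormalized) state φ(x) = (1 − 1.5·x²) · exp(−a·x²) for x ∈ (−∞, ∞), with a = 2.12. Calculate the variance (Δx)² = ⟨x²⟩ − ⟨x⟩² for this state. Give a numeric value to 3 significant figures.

Compute ⟨x⟩ and ⟨x²⟩ separately, then (Δx)² = ⟨x²⟩ − ⟨x⟩².
Expand each integrand as polynomial × e^(−2ax²) and use ∫x^(2j)·e^(−2ax²) dx = (2j−1)!!/(4a)^j · √(π/(2a)), odd powers → 0; here √(π/(2a)) = 0.86078.
Normalization: ∫|φ|² dx = 0.63706.
⟨x⟩ = 0.0000 and ⟨x²⟩ = 0.065012.
(Δx)² = 0.065012 − (0.0000)² = 0.065012.

0.0650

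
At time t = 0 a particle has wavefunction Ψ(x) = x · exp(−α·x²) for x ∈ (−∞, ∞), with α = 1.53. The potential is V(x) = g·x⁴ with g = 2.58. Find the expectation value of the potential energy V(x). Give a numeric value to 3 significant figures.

1.03

⟨V⟩ = ∫ V(x)·|Ψ|² dx / ∫|Ψ|² dx.
Expand each integrand as polynomial × e^(−2αx²) and use ∫x^(2j)·e^(−2αx²) dx = (2j−1)!!/(4α)^j · √(π/(2α)), odd powers → 0; here √(π/(2α)) = 1.0132.
State is unnormalized: ∫|Ψ|² dx = 0.16556, and ∫Ψ*·V(x)·Ψ dx = 0.17107, so ⟨V⟩ = 0.17107 / 0.16556.
⟨V⟩ = 1.0333.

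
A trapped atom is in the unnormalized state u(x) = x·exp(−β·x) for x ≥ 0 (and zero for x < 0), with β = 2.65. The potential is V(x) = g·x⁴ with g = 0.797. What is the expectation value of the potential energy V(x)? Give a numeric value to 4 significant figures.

⟨V⟩ = ∫ V(x)·|u|² dx / ∫|u|² dx.
Every integrand reduces to terms xʲ·e^(−2βx) on [0, ∞); use ∫₀^∞ xʲ·e^(−2βx) dx = j!/(2β)^(j+1).
State is unnormalized: ∫|u|² dx = 0.013434, and ∫u*·V(x)·u dx = 0.0048849, so ⟨V⟩ = 0.0048849 / 0.013434.
⟨V⟩ = 0.36363.

0.3636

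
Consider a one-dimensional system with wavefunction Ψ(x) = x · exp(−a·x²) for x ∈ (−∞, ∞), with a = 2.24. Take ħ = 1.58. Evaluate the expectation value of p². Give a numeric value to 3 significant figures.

16.8

p² Ψ = −ħ² d²Ψ/dx²; ⟨p²⟩ = −ħ² ∫ Ψ*·Ψ'' dx / ∫|Ψ|² dx.
Expand each integrand as polynomial × e^(−2ax²) and use ∫x^(2j)·e^(−2ax²) dx = (2j−1)!!/(4a)^j · √(π/(2a)), odd powers → 0; here √(π/(2a)) = 0.83741. Differentiate with the product rule, d/dx e^(−ax²) = −2ax·e^(−ax²).
State is unnormalized: ∫|Ψ|² dx = 0.093460, and ∫Ψ*·(−ħ² Ψ'') dx = 1.5679, so ⟨p²⟩ = 1.5679 / 0.093460.
⟨p²⟩ = 16.776.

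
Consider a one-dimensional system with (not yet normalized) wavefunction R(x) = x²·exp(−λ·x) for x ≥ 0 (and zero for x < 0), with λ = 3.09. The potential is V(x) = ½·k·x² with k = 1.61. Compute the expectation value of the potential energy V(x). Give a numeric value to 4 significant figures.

0.6323

⟨V⟩ = ∫ V(x)·|R|² dx / ∫|R|² dx.
Every integrand reduces to terms xʲ·e^(−2λx) on [0, ∞); use ∫₀^∞ xʲ·e^(−2λx) dx = j!/(2λ)^(j+1).
State is unnormalized: ∫|R|² dx = 0.0026624, and ∫R*·V(x)·R dx = 0.0016835, so ⟨V⟩ = 0.0016835 / 0.0026624.
⟨V⟩ = 0.63232.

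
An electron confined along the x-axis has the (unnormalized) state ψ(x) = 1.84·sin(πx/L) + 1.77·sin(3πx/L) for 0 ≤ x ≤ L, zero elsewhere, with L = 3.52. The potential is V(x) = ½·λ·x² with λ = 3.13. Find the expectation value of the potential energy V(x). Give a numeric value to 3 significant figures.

⟨V⟩ = ∫ V(x)·|ψ|² dx / ∫|ψ|² dx.
On 0 ≤ x ≤ L (j ≠ l): ∫sin²(jπx/L) dx = L/2, ∫sin(jπx/L)·sin(lπx/L) dx = 0; diagonal moments ∫x·sin²(jπx/L) dx = L²/4, ∫x²·sin²(jπx/L) dx = L³·(1/6 − 1/(4j²π²)); cross terms ∫x·sin(jπx/L)·sin(lπx/L) dx = 0 for j + l even and −4jlL²/(π²(j² − l²)²) for j + l odd, ∫x²·sin(jπx/L)·sin(lπx/L) dx = (−1)^(j+l)·4jlL³/(π²(j² − l²)²); higher powers the same way via product-to-sum and parts.
State is unnormalized: ∫|ψ|² dx = 11.473, and ∫ψ*·V(x)·ψ dx = 76.146, so ⟨V⟩ = 76.146 / 11.473.
⟨V⟩ = 6.6372.

6.64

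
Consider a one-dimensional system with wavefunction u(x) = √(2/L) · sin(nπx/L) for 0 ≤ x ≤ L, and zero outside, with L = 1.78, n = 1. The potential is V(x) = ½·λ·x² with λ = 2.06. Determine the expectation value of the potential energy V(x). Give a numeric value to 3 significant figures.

0.922

⟨V⟩ = ∫ V(x)·|u|² dx.
With sin²θ = (1 − cos2θ)/2 on 0 ≤ x ≤ L: ∫sin²(nπx/L) dx = L/2, ∫x·sin²(nπx/L) dx = L²/4, ∫x²·sin²(nπx/L) dx = L³·(1/6 − 1/(4n²π²)); higher powers xᵏ the same way, integrating xᵏ·cos(2nπx/L) by parts.
⟨V⟩ = 0.92249.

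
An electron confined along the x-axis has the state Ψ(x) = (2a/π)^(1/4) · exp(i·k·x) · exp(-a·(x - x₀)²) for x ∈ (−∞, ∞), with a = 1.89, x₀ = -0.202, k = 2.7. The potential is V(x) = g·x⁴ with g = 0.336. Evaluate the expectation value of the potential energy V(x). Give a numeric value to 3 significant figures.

0.0291

⟨V⟩ = ∫ V(x)·|Ψ|² dx.
Gaussian moments (u = x − x₀): ∫u^(2j)·e^(−2au²) du = (2j−1)!!/(4a)^j · √(π/(2a)), odd powers integrate to 0; here √(π/(2a)) = 0.91165.
⟨V⟩ = 0.029077.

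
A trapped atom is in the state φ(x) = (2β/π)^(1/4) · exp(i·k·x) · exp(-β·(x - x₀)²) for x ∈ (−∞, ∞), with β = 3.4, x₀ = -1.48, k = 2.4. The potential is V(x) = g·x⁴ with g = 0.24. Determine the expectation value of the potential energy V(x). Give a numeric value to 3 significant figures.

1.39

⟨V⟩ = ∫ V(x)·|φ|² dx.
Gaussian moments (u = x − x₀): ∫u^(2j)·e^(−2βu²) du = (2j−1)!!/(4β)^j · √(π/(2β)), odd powers integrate to 0; here √(π/(2β)) = 0.67971.
⟨V⟩ = 1.3873.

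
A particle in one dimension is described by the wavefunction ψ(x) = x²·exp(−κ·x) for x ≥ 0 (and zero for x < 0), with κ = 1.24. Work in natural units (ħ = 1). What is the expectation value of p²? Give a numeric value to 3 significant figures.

p² ψ = −ħ² d²ψ/dx²; ⟨p²⟩ = −ħ² ∫ ψ*·ψ'' dx / ∫|ψ|² dx.
Differentiate x²·exp(−κ·x) with the product rule; every integrand then reduces to terms xʲ·e^(−2κx) on [0, ∞), with ∫₀^∞ xʲ·e^(−2κx) dx = j!/(2κ)^(j+1).
State is unnormalized: ∫|ψ|² dx = 0.25583, and ∫ψ*·(−ħ² ψ'') dx = 0.13112, so ⟨p²⟩ = 0.13112 / 0.25583.
⟨p²⟩ = 0.51253.

0.513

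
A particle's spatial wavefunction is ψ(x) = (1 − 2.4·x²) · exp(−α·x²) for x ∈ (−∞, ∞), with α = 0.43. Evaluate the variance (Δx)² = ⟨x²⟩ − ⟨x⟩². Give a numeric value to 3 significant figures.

3.13

Compute ⟨x⟩ and ⟨x²⟩ separately, then (Δx)² = ⟨x²⟩ − ⟨x⟩².
Expand each integrand as polynomial × e^(−2αx²) and use ∫x^(2j)·e^(−2αx²) dx = (2j−1)!!/(4α)^j · √(π/(2α)), odd powers → 0; here √(π/(2α)) = 1.9113.
Normalization: ∫|ψ|² dx = 7.7413.
⟨x⟩ = 0.0000 and ⟨x²⟩ = 3.1340.
(Δx)² = 3.1340 − (0.0000)² = 3.1340.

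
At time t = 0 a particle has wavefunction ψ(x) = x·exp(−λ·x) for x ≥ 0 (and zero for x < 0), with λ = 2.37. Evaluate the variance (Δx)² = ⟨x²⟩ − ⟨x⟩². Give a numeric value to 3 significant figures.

Compute ⟨x⟩ and ⟨x²⟩ separately, then (Δx)² = ⟨x²⟩ − ⟨x⟩².
Every integrand reduces to terms xʲ·e^(−2λx) on [0, ∞); use ∫₀^∞ xʲ·e^(−2λx) dx = j!/(2λ)^(j+1).
Normalization: ∫|ψ|² dx = 0.018780.
⟨x⟩ = 0.63291 and ⟨x²⟩ = 0.53410.
(Δx)² = 0.53410 − (0.63291)² = 0.13353.

0.134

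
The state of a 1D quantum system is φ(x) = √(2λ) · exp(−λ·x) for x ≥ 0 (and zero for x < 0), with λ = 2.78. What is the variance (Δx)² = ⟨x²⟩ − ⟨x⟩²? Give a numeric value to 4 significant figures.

0.03235

Compute ⟨x⟩ and ⟨x²⟩ separately, then (Δx)² = ⟨x²⟩ − ⟨x⟩².
Every integrand reduces to terms xʲ·e^(−2λx) on [0, ∞); use ∫₀^∞ xʲ·e^(−2λx) dx = j!/(2λ)^(j+1).
⟨x⟩ = 0.17986 and ⟨x²⟩ = 0.064696.
(Δx)² = 0.064696 − (0.17986)² = 0.032348.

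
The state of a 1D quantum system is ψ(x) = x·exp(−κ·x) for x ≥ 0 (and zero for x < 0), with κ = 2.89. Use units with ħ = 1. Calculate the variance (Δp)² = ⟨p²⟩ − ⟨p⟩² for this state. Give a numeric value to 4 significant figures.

Compute ⟨p⟩ and ⟨p²⟩ separately; (Δp)² = ⟨p²⟩ − ⟨p⟩².
Differentiate x·exp(−κ·x) with the product rule; every integrand then reduces to terms xʲ·e^(−2κx) on [0, ∞), with ∫₀^∞ xʲ·e^(−2κx) dx = j!/(2κ)^(j+1).
Normalization: ∫|ψ|² dx = 0.010357.
⟨p⟩ = 0.0000 and ⟨p²⟩ = 8.3521.
(Δp)² = 8.3521 − (0.0000)² = 8.3521.

8.352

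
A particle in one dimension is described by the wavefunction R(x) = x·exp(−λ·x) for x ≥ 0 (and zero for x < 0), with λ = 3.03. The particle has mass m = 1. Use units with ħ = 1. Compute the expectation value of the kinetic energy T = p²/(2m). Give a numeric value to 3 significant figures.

T = −(ħ²/2m) d²/dx², so ⟨T⟩ = −(ħ²/2m) ∫ R*·R'' dx / ∫|R|² dx; with m = 1.
Differentiate x·exp(−λ·x) with the product rule; every integrand then reduces to terms xʲ·e^(−2λx) on [0, ∞), with ∫₀^∞ xʲ·e^(−2λx) dx = j!/(2λ)^(j+1).
State is unnormalized: ∫|R|² dx = 0.0089869, and ∫R*·(−ħ²/2m · R'') dx = 0.041254, so ⟨T⟩ = 0.041254 / 0.0089869.
⟨T⟩ = 4.5905.

4.59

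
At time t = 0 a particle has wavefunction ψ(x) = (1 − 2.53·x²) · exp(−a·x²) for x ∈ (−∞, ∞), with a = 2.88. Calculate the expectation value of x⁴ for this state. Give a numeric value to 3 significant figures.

0.0158

⟨x⁴⟩ = ∫ x⁴·|ψ|² dx / ∫|ψ|² dx (integrals over the domain).
Expand each integrand as polynomial × e^(−2ax²) and use ∫x^(2j)·e^(−2ax²) dx = (2j−1)!!/(4a)^j · √(π/(2a)), odd powers → 0; here √(π/(2a)) = 0.73852.
State is unnormalized: ∫|ψ|² dx = 0.52100, and ∫ψ*·x⁴·ψ dx = 0.0082129, so ⟨x⁴⟩ = 0.0082129 / 0.52100.
⟨x⁴⟩ = 0.015764.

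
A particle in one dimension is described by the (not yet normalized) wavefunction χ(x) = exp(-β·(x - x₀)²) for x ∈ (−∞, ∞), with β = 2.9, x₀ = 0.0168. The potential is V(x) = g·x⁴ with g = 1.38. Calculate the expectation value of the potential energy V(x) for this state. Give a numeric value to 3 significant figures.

⟨V⟩ = ∫ V(x)·|χ|² dx / ∫|χ|² dx.
Gaussian moments (u = x − x₀): ∫u^(2j)·e^(−2βu²) du = (2j−1)!!/(4β)^j · √(π/(2β)), odd powers integrate to 0; here √(π/(2β)) = 0.73597.
State is unnormalized: ∫|χ|² dx = 0.73597, and ∫χ*·V(x)·χ dx = 0.022792, so ⟨V⟩ = 0.022792 / 0.73597.
⟨V⟩ = 0.030969.

0.0310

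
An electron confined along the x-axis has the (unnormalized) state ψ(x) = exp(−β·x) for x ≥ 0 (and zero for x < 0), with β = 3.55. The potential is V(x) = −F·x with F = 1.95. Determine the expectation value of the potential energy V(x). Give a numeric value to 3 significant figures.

-0.275

⟨V⟩ = ∫ V(x)·|ψ|² dx / ∫|ψ|² dx.
Every integrand reduces to terms xʲ·e^(−2βx) on [0, ∞); use ∫₀^∞ xʲ·e^(−2βx) dx = j!/(2β)^(j+1).
State is unnormalized: ∫|ψ|² dx = 0.14085, and ∫ψ*·V(x)·ψ dx = -0.038683, so ⟨V⟩ = -0.038683 / 0.14085.
⟨V⟩ = -0.27465.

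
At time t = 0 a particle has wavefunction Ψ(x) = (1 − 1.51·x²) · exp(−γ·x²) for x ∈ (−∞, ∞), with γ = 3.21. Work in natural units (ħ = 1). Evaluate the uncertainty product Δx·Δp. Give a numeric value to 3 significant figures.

0.507

Δx = √(⟨x²⟩−⟨x⟩²), Δp = √(⟨p²⟩−⟨p⟩²).
Expand each integrand as polynomial × e^(−2γx²) and use ∫x^(2j)·e^(−2γx²) dx = (2j−1)!!/(4γ)^j · √(π/(2γ)), odd powers → 0; here √(π/(2γ)) = 0.69953. Differentiate with the product rule, d/dx e^(−γx²) = −2γx·e^(−γx²).
Normalization: ∫|Ψ|² dx = 0.56402.
⟨x⟩ = 0.0000, ⟨x²⟩ = 0.048474 ⇒ Δx = 0.22017.
⟨p⟩ = 0.0000, ⟨p²⟩ = 5.3030 ⇒ Δp = 2.3028.
Δx·Δp = 0.50701.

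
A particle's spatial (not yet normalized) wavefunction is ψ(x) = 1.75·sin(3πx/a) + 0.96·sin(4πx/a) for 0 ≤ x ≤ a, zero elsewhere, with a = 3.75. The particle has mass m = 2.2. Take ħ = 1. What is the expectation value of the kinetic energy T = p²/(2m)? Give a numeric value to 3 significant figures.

1.69

T = −(ħ²/2m) d²/dx², so ⟨T⟩ = −(ħ²/2m) ∫ ψ*·ψ'' dx / ∫|ψ|² dx; with m = 2.2.
d²/dx² sin(jπx/a) = −(jπ/a)²·sin(jπx/a); on 0 ≤ x ≤ a, ∫sin²(jπx/a) dx = a/2 and ∫sin(jπx/a)·sin(lπx/a) dx = 0 for j ≠ l, so only diagonal terms survive in ∫|ψ|² and ∫ψ·ψ″; ∫ψ·ψ′ dx = [ψ²/2] between the walls = 0.
State is unnormalized: ∫|ψ|² dx = 7.4702, and ∫ψ*·(−ħ²/2m · ψ'') dx = 12.653, so ⟨T⟩ = 12.653 / 7.4702.
⟨T⟩ = 1.6939.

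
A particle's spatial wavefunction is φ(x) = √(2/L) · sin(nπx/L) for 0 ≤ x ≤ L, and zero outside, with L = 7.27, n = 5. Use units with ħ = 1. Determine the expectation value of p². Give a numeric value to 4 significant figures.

p² φ = −ħ² d²φ/dx²; ⟨p²⟩ = −ħ² ∫ φ*·φ'' dx.
d/dx sin(nπx/L) = (nπ/L)·cos(nπx/L) and d²/dx² sin(nπx/L) = −(nπ/L)²·sin(nπx/L); on 0 ≤ x ≤ L, ∫sin²(nπx/L) dx = L/2 and ∫sin(nπx/L)·cos(nπx/L) dx = 0.
⟨p²⟩ = 4.6684.

4.668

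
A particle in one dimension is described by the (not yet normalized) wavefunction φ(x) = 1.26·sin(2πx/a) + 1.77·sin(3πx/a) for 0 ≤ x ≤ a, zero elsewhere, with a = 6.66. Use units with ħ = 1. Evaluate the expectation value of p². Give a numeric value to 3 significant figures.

1.63

p² φ = −ħ² d²φ/dx²; ⟨p²⟩ = −ħ² ∫ φ*·φ'' dx / ∫|φ|² dx.
d²/dx² sin(jπx/a) = −(jπ/a)²·sin(jπx/a); on 0 ≤ x ≤ a, ∫sin²(jπx/a) dx = a/2 and ∫sin(jπx/a)·sin(lπx/a) dx = 0 for j ≠ l, so only diagonal terms survive in ∫|φ|² and ∫φ·φ″; ∫φ·φ′ dx = [φ²/2] between the walls = 0.
State is unnormalized: ∫|φ|² dx = 15.719, and ∫φ*·(−ħ² φ'') dx = 25.598, so ⟨p²⟩ = 25.598 / 15.719.
⟨p²⟩ = 1.6284.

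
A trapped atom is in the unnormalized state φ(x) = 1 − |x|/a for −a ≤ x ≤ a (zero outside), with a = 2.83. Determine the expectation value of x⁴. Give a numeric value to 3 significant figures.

1.83

⟨x⁴⟩ = ∫ x⁴·|φ|² dx / ∫|φ|² dx (integrals over the domain).
φ is even, so ∫ over [−a, a] = 2∫₀ᵃ with φ = 1 − x/a there: ∫₀ᵃ (1 − x/a)² dx = a/3, ∫₀ᵃ x²(1 − x/a)² dx = a³/30, ∫₀ᵃ x⁴(1 − x/a)² dx = a⁵/105.
State is unnormalized: ∫|φ|² dx = 1.8867, and ∫φ*·x⁴·φ dx = 3.4576, so ⟨x⁴⟩ = 3.4576 / 1.8867.
⟨x⁴⟩ = 1.8326.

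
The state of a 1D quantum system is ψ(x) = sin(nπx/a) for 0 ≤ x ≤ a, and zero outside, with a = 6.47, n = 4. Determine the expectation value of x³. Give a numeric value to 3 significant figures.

66.4

⟨x³⟩ = ∫ x³·|ψ|² dx / ∫|ψ|² dx (integrals over the domain).
With sin²θ = (1 − cos2θ)/2 on 0 ≤ x ≤ a: ∫sin²(nπx/a) dx = a/2, ∫x·sin²(nπx/a) dx = a²/4, ∫x²·sin²(nπx/a) dx = a³·(1/6 − 1/(4n²π²)); higher powers xᵏ the same way, integrating xᵏ·cos(2nπx/a) by parts.
State is unnormalized: ∫|ψ|² dx = 3.2350, and ∫ψ*·x³·ψ dx = 214.88, so ⟨x³⟩ = 214.88 / 3.2350.
⟨x³⟩ = 66.424.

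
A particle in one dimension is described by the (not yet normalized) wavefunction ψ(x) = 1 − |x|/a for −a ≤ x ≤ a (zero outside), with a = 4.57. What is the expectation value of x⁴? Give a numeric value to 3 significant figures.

⟨x⁴⟩ = ∫ x⁴·|ψ|² dx / ∫|ψ|² dx (integrals over the domain).
ψ is even, so ∫ over [−a, a] = 2∫₀ᵃ with ψ = 1 − x/a there: ∫₀ᵃ (1 − x/a)² dx = a/3, ∫₀ᵃ x²(1 − x/a)² dx = a³/30, ∫₀ᵃ x⁴(1 − x/a)² dx = a⁵/105.
State is unnormalized: ∫|ψ|² dx = 3.0467, and ∫ψ*·x⁴·ψ dx = 37.968, so ⟨x⁴⟩ = 37.968 / 3.0467.
⟨x⁴⟩ = 12.462.

12.5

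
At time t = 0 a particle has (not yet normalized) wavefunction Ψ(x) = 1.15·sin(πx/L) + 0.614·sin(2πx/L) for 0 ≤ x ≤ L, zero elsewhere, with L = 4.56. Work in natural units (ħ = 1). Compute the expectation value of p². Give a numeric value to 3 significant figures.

0.791

p² Ψ = −ħ² d²Ψ/dx²; ⟨p²⟩ = −ħ² ∫ Ψ*·Ψ'' dx / ∫|Ψ|² dx.
d²/dx² sin(jπx/L) = −(jπ/L)²·sin(jπx/L); on 0 ≤ x ≤ L, ∫sin²(jπx/L) dx = L/2 and ∫sin(jπx/L)·sin(lπx/L) dx = 0 for j ≠ l, so only diagonal terms survive in ∫|Ψ|² and ∫Ψ·Ψ″; ∫Ψ·Ψ′ dx = [Ψ²/2] between the walls = 0.
State is unnormalized: ∫|Ψ|² dx = 3.8749, and ∫Ψ*·(−ħ² Ψ'') dx = 3.0631, so ⟨p²⟩ = 3.0631 / 3.8749.
⟨p²⟩ = 0.79052.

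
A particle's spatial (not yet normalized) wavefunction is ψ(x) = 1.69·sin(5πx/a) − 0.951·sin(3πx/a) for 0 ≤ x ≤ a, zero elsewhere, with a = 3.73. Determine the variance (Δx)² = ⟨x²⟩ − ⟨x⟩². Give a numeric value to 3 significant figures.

Compute ⟨x⟩ and ⟨x²⟩ separately, then (Δx)² = ⟨x²⟩ − ⟨x⟩².
On 0 ≤ x ≤ a (j ≠ l): ∫sin²(jπx/a) dx = a/2, ∫sin(jπx/a)·sin(lπx/a) dx = 0; diagonal moments ∫x·sin²(jπx/a) dx = a²/4, ∫x²·sin²(jπx/a) dx = a³·(1/6 − 1/(4j²π²)); cross terms ∫x·sin(jπx/a)·sin(lπx/a) dx = 0 for j + l even and −4jla²/(π²(j² − l²)²) for j + l odd, ∫x²·sin(jπx/a)·sin(lπx/a) dx = (−1)^(j+l)·4jla³/(π²(j² − l²)²); higher powers the same way via product-to-sum and parts.
Normalization: ∫|ψ|² dx = 7.0133.
⟨x⟩ = 1.8650 and ⟨x²⟩ = 4.0326.
(Δx)² = 4.0326 − (1.8650)² = 0.55434.

0.554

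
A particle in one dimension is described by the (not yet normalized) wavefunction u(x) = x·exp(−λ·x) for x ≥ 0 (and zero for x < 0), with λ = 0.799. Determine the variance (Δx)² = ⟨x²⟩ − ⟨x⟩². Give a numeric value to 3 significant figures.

1.17

Compute ⟨x⟩ and ⟨x²⟩ separately, then (Δx)² = ⟨x²⟩ − ⟨x⟩².
Every integrand reduces to terms xʲ·e^(−2λx) on [0, ∞); use ∫₀^∞ xʲ·e^(−2λx) dx = j!/(2λ)^(j+1).
Normalization: ∫|u|² dx = 0.49012.
⟨x⟩ = 1.8773 and ⟨x²⟩ = 4.6992.
(Δx)² = 4.6992 − (1.8773)² = 1.1748.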